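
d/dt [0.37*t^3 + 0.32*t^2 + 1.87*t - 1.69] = 1.11*t^2 + 0.64*t + 1.87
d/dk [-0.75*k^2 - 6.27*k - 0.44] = -1.5*k - 6.27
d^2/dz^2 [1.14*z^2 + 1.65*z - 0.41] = 2.28000000000000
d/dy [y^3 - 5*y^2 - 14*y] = 3*y^2 - 10*y - 14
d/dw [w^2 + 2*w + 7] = 2*w + 2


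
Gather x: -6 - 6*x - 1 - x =-7*x - 7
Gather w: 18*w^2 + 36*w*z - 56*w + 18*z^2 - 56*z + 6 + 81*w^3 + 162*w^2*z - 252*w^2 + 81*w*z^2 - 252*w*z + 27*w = 81*w^3 + w^2*(162*z - 234) + w*(81*z^2 - 216*z - 29) + 18*z^2 - 56*z + 6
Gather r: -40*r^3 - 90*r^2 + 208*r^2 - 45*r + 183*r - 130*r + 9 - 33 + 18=-40*r^3 + 118*r^2 + 8*r - 6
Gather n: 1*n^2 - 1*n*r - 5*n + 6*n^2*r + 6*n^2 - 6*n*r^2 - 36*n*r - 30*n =n^2*(6*r + 7) + n*(-6*r^2 - 37*r - 35)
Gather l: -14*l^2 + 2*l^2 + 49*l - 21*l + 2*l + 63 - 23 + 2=-12*l^2 + 30*l + 42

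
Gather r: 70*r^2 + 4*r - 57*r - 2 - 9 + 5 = 70*r^2 - 53*r - 6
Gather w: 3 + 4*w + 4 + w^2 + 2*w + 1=w^2 + 6*w + 8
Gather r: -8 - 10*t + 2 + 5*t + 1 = -5*t - 5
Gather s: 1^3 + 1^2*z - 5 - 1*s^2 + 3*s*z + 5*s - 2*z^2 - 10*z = -s^2 + s*(3*z + 5) - 2*z^2 - 9*z - 4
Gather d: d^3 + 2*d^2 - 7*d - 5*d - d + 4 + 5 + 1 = d^3 + 2*d^2 - 13*d + 10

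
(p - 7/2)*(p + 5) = p^2 + 3*p/2 - 35/2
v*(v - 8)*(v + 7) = v^3 - v^2 - 56*v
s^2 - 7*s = s*(s - 7)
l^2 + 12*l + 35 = (l + 5)*(l + 7)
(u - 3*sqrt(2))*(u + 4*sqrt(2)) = u^2 + sqrt(2)*u - 24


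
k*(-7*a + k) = -7*a*k + k^2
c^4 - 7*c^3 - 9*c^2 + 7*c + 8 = (c - 8)*(c - 1)*(c + 1)^2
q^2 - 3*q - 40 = (q - 8)*(q + 5)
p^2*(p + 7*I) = p^3 + 7*I*p^2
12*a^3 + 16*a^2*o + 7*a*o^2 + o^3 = (2*a + o)^2*(3*a + o)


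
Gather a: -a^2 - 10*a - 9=-a^2 - 10*a - 9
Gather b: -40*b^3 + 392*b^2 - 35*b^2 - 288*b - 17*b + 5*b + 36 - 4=-40*b^3 + 357*b^2 - 300*b + 32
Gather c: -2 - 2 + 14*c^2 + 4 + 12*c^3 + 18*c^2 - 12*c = 12*c^3 + 32*c^2 - 12*c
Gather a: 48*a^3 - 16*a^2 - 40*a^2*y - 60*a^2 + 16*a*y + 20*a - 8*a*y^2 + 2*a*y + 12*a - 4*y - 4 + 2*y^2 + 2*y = 48*a^3 + a^2*(-40*y - 76) + a*(-8*y^2 + 18*y + 32) + 2*y^2 - 2*y - 4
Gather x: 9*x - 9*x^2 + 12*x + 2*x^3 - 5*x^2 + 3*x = 2*x^3 - 14*x^2 + 24*x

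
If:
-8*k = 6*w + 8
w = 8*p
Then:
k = -3*w/4 - 1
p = w/8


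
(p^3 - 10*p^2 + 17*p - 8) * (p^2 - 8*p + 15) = p^5 - 18*p^4 + 112*p^3 - 294*p^2 + 319*p - 120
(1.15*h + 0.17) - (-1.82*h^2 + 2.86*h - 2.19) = 1.82*h^2 - 1.71*h + 2.36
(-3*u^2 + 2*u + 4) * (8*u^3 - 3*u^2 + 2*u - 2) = -24*u^5 + 25*u^4 + 20*u^3 - 2*u^2 + 4*u - 8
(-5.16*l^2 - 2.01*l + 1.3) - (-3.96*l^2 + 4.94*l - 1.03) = -1.2*l^2 - 6.95*l + 2.33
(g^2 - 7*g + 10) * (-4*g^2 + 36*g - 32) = -4*g^4 + 64*g^3 - 324*g^2 + 584*g - 320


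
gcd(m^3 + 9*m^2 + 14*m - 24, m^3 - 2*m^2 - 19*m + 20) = m^2 + 3*m - 4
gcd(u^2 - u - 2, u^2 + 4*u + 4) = 1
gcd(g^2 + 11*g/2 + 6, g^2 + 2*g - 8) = g + 4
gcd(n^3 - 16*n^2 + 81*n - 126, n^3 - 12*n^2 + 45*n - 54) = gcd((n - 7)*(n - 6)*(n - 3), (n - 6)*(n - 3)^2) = n^2 - 9*n + 18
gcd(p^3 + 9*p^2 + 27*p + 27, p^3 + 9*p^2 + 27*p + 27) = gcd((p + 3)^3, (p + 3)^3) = p^3 + 9*p^2 + 27*p + 27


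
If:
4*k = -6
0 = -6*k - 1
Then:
No Solution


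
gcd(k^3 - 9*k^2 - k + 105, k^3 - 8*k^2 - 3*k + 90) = k^2 - 2*k - 15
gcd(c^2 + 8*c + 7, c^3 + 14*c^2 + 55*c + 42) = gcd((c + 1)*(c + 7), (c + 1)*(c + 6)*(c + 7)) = c^2 + 8*c + 7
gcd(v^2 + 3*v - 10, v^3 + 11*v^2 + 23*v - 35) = v + 5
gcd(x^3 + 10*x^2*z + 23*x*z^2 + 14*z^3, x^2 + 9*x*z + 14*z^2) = x^2 + 9*x*z + 14*z^2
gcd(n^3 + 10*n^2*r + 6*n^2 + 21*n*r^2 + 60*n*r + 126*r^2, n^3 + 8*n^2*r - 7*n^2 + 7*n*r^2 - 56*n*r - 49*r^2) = n + 7*r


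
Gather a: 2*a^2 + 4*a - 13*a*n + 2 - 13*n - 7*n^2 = 2*a^2 + a*(4 - 13*n) - 7*n^2 - 13*n + 2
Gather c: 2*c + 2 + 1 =2*c + 3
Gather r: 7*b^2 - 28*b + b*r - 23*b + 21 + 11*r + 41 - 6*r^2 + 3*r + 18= 7*b^2 - 51*b - 6*r^2 + r*(b + 14) + 80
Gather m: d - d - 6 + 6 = 0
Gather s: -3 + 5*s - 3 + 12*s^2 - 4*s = 12*s^2 + s - 6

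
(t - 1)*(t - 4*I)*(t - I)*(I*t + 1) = I*t^4 + 6*t^3 - I*t^3 - 6*t^2 - 9*I*t^2 - 4*t + 9*I*t + 4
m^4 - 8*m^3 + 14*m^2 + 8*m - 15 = (m - 5)*(m - 3)*(m - 1)*(m + 1)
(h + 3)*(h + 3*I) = h^2 + 3*h + 3*I*h + 9*I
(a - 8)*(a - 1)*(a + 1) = a^3 - 8*a^2 - a + 8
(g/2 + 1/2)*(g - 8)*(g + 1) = g^3/2 - 3*g^2 - 15*g/2 - 4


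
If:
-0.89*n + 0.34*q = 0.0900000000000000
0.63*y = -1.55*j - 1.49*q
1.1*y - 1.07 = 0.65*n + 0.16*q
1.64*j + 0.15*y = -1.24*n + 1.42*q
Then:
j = -0.13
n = -0.19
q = -0.22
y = 0.83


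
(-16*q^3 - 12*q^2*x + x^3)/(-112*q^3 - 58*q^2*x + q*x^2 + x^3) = (-8*q^2 - 2*q*x + x^2)/(-56*q^2 - q*x + x^2)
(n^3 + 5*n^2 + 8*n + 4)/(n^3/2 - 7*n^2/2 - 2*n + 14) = 2*(n^2 + 3*n + 2)/(n^2 - 9*n + 14)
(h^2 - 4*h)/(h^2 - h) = (h - 4)/(h - 1)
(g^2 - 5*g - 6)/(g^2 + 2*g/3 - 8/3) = 3*(g^2 - 5*g - 6)/(3*g^2 + 2*g - 8)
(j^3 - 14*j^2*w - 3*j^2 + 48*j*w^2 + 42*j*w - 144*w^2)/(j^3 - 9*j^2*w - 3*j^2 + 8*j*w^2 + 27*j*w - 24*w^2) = (-j + 6*w)/(-j + w)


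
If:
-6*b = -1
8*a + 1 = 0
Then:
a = -1/8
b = 1/6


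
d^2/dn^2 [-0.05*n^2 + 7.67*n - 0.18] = -0.100000000000000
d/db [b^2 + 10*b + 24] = 2*b + 10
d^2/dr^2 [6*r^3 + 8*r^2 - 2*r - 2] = 36*r + 16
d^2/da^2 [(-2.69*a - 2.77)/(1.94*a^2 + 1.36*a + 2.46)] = (-(2.69*a + 2.77)*(3.88*a + 1.36)*(7.76*a + 2.72) + (31.3116*a + 18.0644)*(1.94*a^2 + 1.36*a + 2.46))/(1.94*a^2 + 1.36*a + 2.46)^3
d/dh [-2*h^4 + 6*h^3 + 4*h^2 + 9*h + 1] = -8*h^3 + 18*h^2 + 8*h + 9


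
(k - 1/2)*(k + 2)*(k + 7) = k^3 + 17*k^2/2 + 19*k/2 - 7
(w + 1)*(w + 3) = w^2 + 4*w + 3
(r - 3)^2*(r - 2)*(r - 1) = r^4 - 9*r^3 + 29*r^2 - 39*r + 18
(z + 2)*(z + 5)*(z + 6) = z^3 + 13*z^2 + 52*z + 60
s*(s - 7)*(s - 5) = s^3 - 12*s^2 + 35*s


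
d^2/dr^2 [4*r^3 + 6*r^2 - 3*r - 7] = 24*r + 12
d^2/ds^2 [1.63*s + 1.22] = 0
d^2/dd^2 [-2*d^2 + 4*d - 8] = -4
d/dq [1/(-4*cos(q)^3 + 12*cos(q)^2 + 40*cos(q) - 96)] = (-3*cos(q)^2 + 6*cos(q) + 10)*sin(q)/(4*(cos(q)^3 - 3*cos(q)^2 - 10*cos(q) + 24)^2)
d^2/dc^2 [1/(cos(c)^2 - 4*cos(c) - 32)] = (4*sin(c)^4 - 146*sin(c)^2 - 113*cos(c) - 3*cos(3*c) + 46)/(sin(c)^2 + 4*cos(c) + 31)^3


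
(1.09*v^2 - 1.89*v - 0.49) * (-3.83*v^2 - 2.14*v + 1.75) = -4.1747*v^4 + 4.9061*v^3 + 7.8288*v^2 - 2.2589*v - 0.8575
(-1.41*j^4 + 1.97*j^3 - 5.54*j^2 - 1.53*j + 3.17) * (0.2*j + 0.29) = -0.282*j^5 - 0.0148999999999999*j^4 - 0.5367*j^3 - 1.9126*j^2 + 0.1903*j + 0.9193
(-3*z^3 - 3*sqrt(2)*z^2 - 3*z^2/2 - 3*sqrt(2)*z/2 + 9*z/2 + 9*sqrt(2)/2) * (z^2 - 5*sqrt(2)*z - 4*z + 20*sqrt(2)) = -3*z^5 + 21*z^4/2 + 12*sqrt(2)*z^4 - 42*sqrt(2)*z^3 + 81*z^3/2 - 123*z^2 - 42*sqrt(2)*z^2 - 105*z + 72*sqrt(2)*z + 180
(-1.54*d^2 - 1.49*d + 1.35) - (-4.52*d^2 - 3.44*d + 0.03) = 2.98*d^2 + 1.95*d + 1.32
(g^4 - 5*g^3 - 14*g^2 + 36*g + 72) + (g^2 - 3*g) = g^4 - 5*g^3 - 13*g^2 + 33*g + 72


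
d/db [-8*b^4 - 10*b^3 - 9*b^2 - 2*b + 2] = -32*b^3 - 30*b^2 - 18*b - 2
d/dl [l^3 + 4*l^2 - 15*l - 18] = 3*l^2 + 8*l - 15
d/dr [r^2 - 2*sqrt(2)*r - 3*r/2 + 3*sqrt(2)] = 2*r - 2*sqrt(2) - 3/2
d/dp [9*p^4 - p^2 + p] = 36*p^3 - 2*p + 1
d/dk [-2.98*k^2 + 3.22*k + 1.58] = 3.22 - 5.96*k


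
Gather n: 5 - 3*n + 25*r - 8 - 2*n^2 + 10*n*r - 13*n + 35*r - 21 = -2*n^2 + n*(10*r - 16) + 60*r - 24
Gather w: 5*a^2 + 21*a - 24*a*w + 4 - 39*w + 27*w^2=5*a^2 + 21*a + 27*w^2 + w*(-24*a - 39) + 4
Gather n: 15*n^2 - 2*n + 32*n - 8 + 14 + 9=15*n^2 + 30*n + 15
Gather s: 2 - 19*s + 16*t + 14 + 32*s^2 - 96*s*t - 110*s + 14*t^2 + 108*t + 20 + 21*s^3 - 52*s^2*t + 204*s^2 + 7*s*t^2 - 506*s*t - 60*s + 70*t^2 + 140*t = 21*s^3 + s^2*(236 - 52*t) + s*(7*t^2 - 602*t - 189) + 84*t^2 + 264*t + 36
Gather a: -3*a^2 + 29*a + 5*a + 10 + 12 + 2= -3*a^2 + 34*a + 24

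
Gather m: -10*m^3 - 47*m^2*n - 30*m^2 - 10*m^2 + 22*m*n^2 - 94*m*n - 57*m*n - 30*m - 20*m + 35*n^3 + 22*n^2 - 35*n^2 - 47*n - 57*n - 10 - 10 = -10*m^3 + m^2*(-47*n - 40) + m*(22*n^2 - 151*n - 50) + 35*n^3 - 13*n^2 - 104*n - 20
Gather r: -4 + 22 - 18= 0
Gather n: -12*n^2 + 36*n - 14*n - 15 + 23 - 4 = -12*n^2 + 22*n + 4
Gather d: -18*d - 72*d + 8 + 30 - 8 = 30 - 90*d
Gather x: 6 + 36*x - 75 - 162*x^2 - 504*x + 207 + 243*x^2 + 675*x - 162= 81*x^2 + 207*x - 24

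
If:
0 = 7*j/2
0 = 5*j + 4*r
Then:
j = 0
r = 0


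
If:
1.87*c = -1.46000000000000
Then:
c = -0.78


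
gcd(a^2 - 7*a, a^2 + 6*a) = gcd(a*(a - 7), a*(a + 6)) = a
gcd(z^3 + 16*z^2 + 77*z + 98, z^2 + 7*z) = z + 7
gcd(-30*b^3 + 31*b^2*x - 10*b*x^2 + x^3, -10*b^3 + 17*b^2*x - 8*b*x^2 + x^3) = 10*b^2 - 7*b*x + x^2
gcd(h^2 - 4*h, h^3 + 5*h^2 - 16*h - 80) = h - 4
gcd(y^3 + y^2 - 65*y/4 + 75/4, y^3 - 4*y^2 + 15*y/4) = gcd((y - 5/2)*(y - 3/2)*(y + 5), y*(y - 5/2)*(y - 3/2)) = y^2 - 4*y + 15/4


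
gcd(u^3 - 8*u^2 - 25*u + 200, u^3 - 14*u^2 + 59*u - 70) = u - 5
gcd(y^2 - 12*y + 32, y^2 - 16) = y - 4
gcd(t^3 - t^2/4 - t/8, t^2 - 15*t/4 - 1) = t + 1/4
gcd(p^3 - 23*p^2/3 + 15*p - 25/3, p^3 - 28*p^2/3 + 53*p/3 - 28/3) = p - 1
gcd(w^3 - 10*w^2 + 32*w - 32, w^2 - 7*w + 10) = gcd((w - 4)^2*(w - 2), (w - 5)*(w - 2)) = w - 2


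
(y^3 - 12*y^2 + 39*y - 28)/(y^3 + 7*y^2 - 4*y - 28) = (y^3 - 12*y^2 + 39*y - 28)/(y^3 + 7*y^2 - 4*y - 28)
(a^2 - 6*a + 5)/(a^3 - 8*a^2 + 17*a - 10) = 1/(a - 2)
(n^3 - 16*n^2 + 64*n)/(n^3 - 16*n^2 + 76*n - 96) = n*(n - 8)/(n^2 - 8*n + 12)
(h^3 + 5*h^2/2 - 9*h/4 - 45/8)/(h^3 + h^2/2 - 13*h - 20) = (h^2 - 9/4)/(h^2 - 2*h - 8)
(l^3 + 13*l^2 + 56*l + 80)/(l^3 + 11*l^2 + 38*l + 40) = (l + 4)/(l + 2)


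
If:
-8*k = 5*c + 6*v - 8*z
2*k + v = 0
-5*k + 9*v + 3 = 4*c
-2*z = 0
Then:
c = 12/131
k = 15/131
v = -30/131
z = 0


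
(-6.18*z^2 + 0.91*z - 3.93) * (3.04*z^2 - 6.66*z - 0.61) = -18.7872*z^4 + 43.9252*z^3 - 14.238*z^2 + 25.6187*z + 2.3973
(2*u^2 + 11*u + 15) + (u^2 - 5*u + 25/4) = 3*u^2 + 6*u + 85/4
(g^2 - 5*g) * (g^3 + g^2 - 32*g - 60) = g^5 - 4*g^4 - 37*g^3 + 100*g^2 + 300*g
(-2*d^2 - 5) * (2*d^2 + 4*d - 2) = -4*d^4 - 8*d^3 - 6*d^2 - 20*d + 10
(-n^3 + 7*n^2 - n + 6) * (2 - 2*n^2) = 2*n^5 - 14*n^4 + 2*n^2 - 2*n + 12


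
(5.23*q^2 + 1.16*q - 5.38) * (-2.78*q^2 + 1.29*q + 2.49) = -14.5394*q^4 + 3.5219*q^3 + 29.4755*q^2 - 4.0518*q - 13.3962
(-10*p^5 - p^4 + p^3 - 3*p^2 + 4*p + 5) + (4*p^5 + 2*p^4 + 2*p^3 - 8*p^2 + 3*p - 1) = -6*p^5 + p^4 + 3*p^3 - 11*p^2 + 7*p + 4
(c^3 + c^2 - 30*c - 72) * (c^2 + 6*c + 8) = c^5 + 7*c^4 - 16*c^3 - 244*c^2 - 672*c - 576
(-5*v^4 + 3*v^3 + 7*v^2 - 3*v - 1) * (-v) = 5*v^5 - 3*v^4 - 7*v^3 + 3*v^2 + v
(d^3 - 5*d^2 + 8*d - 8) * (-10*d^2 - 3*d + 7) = -10*d^5 + 47*d^4 - 58*d^3 + 21*d^2 + 80*d - 56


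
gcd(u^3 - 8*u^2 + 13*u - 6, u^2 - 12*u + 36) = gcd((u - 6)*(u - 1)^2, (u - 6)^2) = u - 6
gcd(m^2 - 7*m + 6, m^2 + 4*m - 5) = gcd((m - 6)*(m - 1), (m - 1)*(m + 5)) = m - 1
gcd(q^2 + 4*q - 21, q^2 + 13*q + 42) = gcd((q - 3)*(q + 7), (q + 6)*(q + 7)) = q + 7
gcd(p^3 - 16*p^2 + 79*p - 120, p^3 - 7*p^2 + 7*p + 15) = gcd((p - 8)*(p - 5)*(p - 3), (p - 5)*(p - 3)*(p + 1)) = p^2 - 8*p + 15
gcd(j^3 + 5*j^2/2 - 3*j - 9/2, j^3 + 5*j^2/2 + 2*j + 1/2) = j + 1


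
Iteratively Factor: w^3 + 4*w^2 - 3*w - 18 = (w + 3)*(w^2 + w - 6) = (w - 2)*(w + 3)*(w + 3)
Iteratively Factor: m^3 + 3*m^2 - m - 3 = (m - 1)*(m^2 + 4*m + 3) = (m - 1)*(m + 1)*(m + 3)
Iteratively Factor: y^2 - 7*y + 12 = (y - 3)*(y - 4)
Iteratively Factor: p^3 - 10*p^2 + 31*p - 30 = (p - 3)*(p^2 - 7*p + 10) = (p - 3)*(p - 2)*(p - 5)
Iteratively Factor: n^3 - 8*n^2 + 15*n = (n)*(n^2 - 8*n + 15) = n*(n - 3)*(n - 5)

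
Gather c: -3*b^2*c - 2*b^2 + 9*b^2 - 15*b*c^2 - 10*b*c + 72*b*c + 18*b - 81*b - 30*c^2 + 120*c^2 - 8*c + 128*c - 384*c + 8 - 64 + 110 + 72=7*b^2 - 63*b + c^2*(90 - 15*b) + c*(-3*b^2 + 62*b - 264) + 126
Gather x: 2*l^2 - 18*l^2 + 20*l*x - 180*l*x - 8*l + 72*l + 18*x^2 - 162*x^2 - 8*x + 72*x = -16*l^2 + 64*l - 144*x^2 + x*(64 - 160*l)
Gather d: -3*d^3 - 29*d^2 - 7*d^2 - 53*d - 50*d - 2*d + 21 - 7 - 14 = -3*d^3 - 36*d^2 - 105*d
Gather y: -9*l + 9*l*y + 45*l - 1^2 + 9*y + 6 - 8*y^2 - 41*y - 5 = 36*l - 8*y^2 + y*(9*l - 32)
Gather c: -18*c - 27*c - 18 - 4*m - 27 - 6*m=-45*c - 10*m - 45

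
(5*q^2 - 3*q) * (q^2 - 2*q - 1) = 5*q^4 - 13*q^3 + q^2 + 3*q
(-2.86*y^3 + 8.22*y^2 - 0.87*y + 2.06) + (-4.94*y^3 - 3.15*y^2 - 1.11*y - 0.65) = -7.8*y^3 + 5.07*y^2 - 1.98*y + 1.41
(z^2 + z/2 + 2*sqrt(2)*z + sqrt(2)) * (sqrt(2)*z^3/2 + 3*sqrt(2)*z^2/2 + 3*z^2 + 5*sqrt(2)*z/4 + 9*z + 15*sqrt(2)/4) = sqrt(2)*z^5/2 + 7*sqrt(2)*z^4/4 + 5*z^4 + 8*sqrt(2)*z^3 + 35*z^3/2 + 25*z^2/2 + 203*sqrt(2)*z^2/8 + 87*sqrt(2)*z/8 + 35*z/2 + 15/2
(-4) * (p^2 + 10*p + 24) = -4*p^2 - 40*p - 96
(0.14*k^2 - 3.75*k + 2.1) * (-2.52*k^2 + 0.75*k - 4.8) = -0.3528*k^4 + 9.555*k^3 - 8.7765*k^2 + 19.575*k - 10.08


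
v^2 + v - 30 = (v - 5)*(v + 6)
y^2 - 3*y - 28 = (y - 7)*(y + 4)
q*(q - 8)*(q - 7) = q^3 - 15*q^2 + 56*q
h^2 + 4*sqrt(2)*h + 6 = (h + sqrt(2))*(h + 3*sqrt(2))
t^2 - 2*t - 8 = (t - 4)*(t + 2)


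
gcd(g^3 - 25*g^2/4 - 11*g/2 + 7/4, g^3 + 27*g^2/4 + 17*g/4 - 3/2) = g^2 + 3*g/4 - 1/4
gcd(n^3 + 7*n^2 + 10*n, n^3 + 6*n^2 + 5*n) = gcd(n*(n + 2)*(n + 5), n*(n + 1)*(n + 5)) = n^2 + 5*n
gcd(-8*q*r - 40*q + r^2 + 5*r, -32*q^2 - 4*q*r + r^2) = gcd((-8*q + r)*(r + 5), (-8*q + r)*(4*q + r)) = 8*q - r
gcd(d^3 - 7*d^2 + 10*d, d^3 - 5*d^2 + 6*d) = d^2 - 2*d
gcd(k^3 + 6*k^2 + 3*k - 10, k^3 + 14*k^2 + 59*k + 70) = k^2 + 7*k + 10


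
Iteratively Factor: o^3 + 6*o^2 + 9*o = (o)*(o^2 + 6*o + 9) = o*(o + 3)*(o + 3)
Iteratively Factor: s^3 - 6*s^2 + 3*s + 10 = (s + 1)*(s^2 - 7*s + 10) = (s - 5)*(s + 1)*(s - 2)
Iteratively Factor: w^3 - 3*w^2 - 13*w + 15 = (w - 1)*(w^2 - 2*w - 15) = (w - 1)*(w + 3)*(w - 5)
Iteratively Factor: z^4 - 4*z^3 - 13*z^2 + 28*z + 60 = (z - 3)*(z^3 - z^2 - 16*z - 20) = (z - 3)*(z + 2)*(z^2 - 3*z - 10) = (z - 3)*(z + 2)^2*(z - 5)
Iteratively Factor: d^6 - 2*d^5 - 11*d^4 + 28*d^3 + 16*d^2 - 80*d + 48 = (d - 2)*(d^5 - 11*d^3 + 6*d^2 + 28*d - 24) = (d - 2)^2*(d^4 + 2*d^3 - 7*d^2 - 8*d + 12) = (d - 2)^3*(d^3 + 4*d^2 + d - 6) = (d - 2)^3*(d + 3)*(d^2 + d - 2) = (d - 2)^3*(d + 2)*(d + 3)*(d - 1)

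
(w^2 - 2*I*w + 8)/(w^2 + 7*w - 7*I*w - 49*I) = (w^2 - 2*I*w + 8)/(w^2 + 7*w*(1 - I) - 49*I)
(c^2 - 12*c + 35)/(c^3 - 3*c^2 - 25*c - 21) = (c - 5)/(c^2 + 4*c + 3)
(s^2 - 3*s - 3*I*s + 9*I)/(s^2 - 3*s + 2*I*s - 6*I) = (s - 3*I)/(s + 2*I)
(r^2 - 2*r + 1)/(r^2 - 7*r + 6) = (r - 1)/(r - 6)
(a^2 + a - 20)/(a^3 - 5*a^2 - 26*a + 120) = 1/(a - 6)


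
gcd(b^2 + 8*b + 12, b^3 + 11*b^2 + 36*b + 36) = b^2 + 8*b + 12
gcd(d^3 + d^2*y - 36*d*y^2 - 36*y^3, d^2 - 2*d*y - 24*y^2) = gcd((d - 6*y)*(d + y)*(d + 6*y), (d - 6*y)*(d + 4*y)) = -d + 6*y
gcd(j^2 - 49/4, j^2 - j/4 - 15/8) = 1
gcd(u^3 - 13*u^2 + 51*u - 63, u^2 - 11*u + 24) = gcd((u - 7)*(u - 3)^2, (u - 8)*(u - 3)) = u - 3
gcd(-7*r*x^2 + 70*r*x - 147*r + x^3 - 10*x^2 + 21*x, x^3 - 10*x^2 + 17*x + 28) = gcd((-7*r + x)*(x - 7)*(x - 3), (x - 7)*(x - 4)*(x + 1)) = x - 7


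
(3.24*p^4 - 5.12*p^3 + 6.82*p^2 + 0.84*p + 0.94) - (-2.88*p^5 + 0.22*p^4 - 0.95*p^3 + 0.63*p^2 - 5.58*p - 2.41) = 2.88*p^5 + 3.02*p^4 - 4.17*p^3 + 6.19*p^2 + 6.42*p + 3.35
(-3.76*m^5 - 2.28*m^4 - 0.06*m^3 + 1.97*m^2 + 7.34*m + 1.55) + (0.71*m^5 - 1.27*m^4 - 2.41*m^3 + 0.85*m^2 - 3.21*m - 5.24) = -3.05*m^5 - 3.55*m^4 - 2.47*m^3 + 2.82*m^2 + 4.13*m - 3.69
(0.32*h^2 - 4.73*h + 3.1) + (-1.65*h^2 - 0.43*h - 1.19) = -1.33*h^2 - 5.16*h + 1.91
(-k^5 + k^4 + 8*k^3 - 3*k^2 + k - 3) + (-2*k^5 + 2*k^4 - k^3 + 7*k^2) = -3*k^5 + 3*k^4 + 7*k^3 + 4*k^2 + k - 3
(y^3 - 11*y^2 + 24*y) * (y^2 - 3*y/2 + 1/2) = y^5 - 25*y^4/2 + 41*y^3 - 83*y^2/2 + 12*y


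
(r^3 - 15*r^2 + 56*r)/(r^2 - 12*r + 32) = r*(r - 7)/(r - 4)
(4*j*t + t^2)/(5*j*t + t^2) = (4*j + t)/(5*j + t)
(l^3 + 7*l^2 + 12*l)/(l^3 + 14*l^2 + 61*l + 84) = l/(l + 7)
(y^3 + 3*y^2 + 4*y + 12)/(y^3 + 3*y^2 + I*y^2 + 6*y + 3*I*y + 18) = (y + 2*I)/(y + 3*I)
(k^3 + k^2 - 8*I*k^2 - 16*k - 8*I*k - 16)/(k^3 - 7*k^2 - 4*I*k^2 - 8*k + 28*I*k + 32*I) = (k - 4*I)/(k - 8)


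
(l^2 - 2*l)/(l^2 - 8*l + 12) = l/(l - 6)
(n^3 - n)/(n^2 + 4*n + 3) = n*(n - 1)/(n + 3)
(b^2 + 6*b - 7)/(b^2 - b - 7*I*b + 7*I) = (b + 7)/(b - 7*I)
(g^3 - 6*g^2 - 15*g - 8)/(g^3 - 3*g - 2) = (g - 8)/(g - 2)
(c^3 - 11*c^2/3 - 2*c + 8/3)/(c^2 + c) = c - 14/3 + 8/(3*c)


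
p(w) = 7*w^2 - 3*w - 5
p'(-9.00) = -129.00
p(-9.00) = 589.00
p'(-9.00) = -129.00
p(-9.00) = 589.00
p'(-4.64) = -67.96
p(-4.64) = 159.63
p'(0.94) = 10.16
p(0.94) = -1.63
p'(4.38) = 58.32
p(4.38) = 116.15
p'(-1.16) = -19.24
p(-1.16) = 7.90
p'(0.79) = 8.06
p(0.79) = -3.00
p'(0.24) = 0.36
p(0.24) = -5.32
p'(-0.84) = -14.76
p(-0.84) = 2.46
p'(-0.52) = -10.28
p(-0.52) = -1.55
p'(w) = 14*w - 3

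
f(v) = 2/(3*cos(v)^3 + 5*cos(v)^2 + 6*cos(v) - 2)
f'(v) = 2*(9*sin(v)*cos(v)^2 + 10*sin(v)*cos(v) + 6*sin(v))/(3*cos(v)^3 + 5*cos(v)^2 + 6*cos(v) - 2)^2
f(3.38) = -0.34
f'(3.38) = -0.07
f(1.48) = -1.42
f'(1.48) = 6.97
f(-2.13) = -0.47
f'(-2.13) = -0.31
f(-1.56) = -1.03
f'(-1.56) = -3.26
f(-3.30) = -0.34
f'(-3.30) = 0.04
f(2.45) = -0.40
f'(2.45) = 0.18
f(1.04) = 0.74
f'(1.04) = 3.14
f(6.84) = 0.23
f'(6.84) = 0.30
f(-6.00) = 0.18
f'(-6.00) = 0.11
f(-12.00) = 0.24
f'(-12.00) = 0.32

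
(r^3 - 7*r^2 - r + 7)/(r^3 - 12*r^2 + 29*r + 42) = (r - 1)/(r - 6)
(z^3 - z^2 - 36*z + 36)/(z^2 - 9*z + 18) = (z^2 + 5*z - 6)/(z - 3)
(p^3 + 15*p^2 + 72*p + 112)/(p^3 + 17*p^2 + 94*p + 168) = (p + 4)/(p + 6)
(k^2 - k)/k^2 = (k - 1)/k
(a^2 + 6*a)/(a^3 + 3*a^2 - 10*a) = (a + 6)/(a^2 + 3*a - 10)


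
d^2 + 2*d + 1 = (d + 1)^2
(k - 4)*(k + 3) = k^2 - k - 12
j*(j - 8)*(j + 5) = j^3 - 3*j^2 - 40*j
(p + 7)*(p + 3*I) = p^2 + 7*p + 3*I*p + 21*I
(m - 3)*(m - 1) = m^2 - 4*m + 3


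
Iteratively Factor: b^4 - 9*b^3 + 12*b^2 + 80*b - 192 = (b - 4)*(b^3 - 5*b^2 - 8*b + 48) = (b - 4)^2*(b^2 - b - 12) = (b - 4)^2*(b + 3)*(b - 4)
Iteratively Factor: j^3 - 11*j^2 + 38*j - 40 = (j - 2)*(j^2 - 9*j + 20) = (j - 5)*(j - 2)*(j - 4)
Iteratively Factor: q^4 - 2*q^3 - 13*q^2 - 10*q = (q + 2)*(q^3 - 4*q^2 - 5*q) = (q - 5)*(q + 2)*(q^2 + q) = q*(q - 5)*(q + 2)*(q + 1)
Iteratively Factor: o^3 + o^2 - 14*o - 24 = (o - 4)*(o^2 + 5*o + 6) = (o - 4)*(o + 3)*(o + 2)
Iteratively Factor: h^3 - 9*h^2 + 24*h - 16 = (h - 1)*(h^2 - 8*h + 16) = (h - 4)*(h - 1)*(h - 4)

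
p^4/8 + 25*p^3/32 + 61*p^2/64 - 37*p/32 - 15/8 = (p/4 + 1)*(p/2 + 1)*(p - 5/4)*(p + 3/2)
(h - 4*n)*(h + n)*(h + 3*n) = h^3 - 13*h*n^2 - 12*n^3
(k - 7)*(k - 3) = k^2 - 10*k + 21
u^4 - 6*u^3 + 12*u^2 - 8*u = u*(u - 2)^3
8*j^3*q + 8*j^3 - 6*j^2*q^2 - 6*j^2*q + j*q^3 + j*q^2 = (-4*j + q)*(-2*j + q)*(j*q + j)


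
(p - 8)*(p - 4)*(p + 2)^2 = p^4 - 8*p^3 - 12*p^2 + 80*p + 128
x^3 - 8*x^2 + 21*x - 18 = (x - 3)^2*(x - 2)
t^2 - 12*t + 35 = (t - 7)*(t - 5)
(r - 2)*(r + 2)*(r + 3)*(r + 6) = r^4 + 9*r^3 + 14*r^2 - 36*r - 72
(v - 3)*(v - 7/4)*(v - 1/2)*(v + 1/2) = v^4 - 19*v^3/4 + 5*v^2 + 19*v/16 - 21/16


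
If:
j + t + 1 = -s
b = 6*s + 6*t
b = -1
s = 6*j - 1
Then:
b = -1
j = -5/6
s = -6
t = 35/6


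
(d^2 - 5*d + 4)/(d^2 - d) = (d - 4)/d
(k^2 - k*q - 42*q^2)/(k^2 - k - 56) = (-k^2 + k*q + 42*q^2)/(-k^2 + k + 56)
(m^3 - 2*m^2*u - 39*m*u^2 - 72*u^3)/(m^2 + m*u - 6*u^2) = (-m^2 + 5*m*u + 24*u^2)/(-m + 2*u)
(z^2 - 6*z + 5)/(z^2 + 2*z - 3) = (z - 5)/(z + 3)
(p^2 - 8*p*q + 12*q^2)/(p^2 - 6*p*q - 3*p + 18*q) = (p - 2*q)/(p - 3)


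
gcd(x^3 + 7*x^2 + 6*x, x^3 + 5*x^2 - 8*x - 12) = x^2 + 7*x + 6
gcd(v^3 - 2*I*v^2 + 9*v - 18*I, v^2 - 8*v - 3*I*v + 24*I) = v - 3*I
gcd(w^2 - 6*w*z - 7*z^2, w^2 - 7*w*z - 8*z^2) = w + z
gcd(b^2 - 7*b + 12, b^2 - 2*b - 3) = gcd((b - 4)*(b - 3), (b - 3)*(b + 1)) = b - 3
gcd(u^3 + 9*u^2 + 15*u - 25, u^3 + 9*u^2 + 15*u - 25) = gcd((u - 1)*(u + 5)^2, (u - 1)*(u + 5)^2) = u^3 + 9*u^2 + 15*u - 25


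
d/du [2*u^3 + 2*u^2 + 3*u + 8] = 6*u^2 + 4*u + 3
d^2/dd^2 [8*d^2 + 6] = 16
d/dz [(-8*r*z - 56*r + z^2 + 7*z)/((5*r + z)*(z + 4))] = ((5*r + z)*(z + 4)*(-8*r + 2*z + 7) + (5*r + z)*(8*r*z + 56*r - z^2 - 7*z) + (z + 4)*(8*r*z + 56*r - z^2 - 7*z))/((5*r + z)^2*(z + 4)^2)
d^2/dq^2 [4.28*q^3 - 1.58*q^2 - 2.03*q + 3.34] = 25.68*q - 3.16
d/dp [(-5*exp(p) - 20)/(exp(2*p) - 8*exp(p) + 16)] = 5*(exp(p) + 12)*exp(p)/(exp(3*p) - 12*exp(2*p) + 48*exp(p) - 64)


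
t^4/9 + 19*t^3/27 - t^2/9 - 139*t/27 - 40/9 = (t/3 + 1/3)*(t/3 + 1)*(t - 8/3)*(t + 5)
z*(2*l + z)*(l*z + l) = 2*l^2*z^2 + 2*l^2*z + l*z^3 + l*z^2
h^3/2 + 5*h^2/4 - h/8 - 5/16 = (h/2 + 1/4)*(h - 1/2)*(h + 5/2)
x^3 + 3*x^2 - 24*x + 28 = (x - 2)^2*(x + 7)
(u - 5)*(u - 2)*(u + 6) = u^3 - u^2 - 32*u + 60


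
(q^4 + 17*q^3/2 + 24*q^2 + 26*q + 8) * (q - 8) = q^5 + q^4/2 - 44*q^3 - 166*q^2 - 200*q - 64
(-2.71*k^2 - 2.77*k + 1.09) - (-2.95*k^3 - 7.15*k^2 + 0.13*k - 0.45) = 2.95*k^3 + 4.44*k^2 - 2.9*k + 1.54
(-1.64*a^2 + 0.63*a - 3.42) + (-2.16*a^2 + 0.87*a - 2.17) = -3.8*a^2 + 1.5*a - 5.59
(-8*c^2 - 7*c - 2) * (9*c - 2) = -72*c^3 - 47*c^2 - 4*c + 4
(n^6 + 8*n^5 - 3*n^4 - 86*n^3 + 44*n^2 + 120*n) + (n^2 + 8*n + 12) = n^6 + 8*n^5 - 3*n^4 - 86*n^3 + 45*n^2 + 128*n + 12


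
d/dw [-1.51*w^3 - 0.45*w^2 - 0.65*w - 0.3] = -4.53*w^2 - 0.9*w - 0.65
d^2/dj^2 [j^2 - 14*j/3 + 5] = 2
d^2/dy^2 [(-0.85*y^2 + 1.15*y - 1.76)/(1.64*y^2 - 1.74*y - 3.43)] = (1.33496*y^3 - 57.090696*y^2 + 68.947896*y - 64.185046)/(4.410944*y^6 - 14.039712*y^5 - 12.780192*y^4 + 53.459064*y^3 + 26.729304*y^2 - 61.412778*y - 40.353607)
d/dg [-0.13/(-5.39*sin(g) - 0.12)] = -0.7007*cos(g)/(5.39*sin(g) + 0.12)^2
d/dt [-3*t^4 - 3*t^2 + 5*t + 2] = -12*t^3 - 6*t + 5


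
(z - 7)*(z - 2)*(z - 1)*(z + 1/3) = z^4 - 29*z^3/3 + 59*z^2/3 - 19*z/3 - 14/3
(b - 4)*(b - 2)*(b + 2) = b^3 - 4*b^2 - 4*b + 16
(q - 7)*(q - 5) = q^2 - 12*q + 35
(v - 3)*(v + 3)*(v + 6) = v^3 + 6*v^2 - 9*v - 54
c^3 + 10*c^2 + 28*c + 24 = (c + 2)^2*(c + 6)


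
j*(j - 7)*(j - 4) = j^3 - 11*j^2 + 28*j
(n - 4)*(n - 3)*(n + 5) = n^3 - 2*n^2 - 23*n + 60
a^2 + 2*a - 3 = (a - 1)*(a + 3)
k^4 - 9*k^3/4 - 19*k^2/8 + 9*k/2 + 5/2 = (k - 2)^2*(k + 1/2)*(k + 5/4)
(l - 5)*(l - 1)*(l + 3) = l^3 - 3*l^2 - 13*l + 15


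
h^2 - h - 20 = (h - 5)*(h + 4)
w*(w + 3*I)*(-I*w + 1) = -I*w^3 + 4*w^2 + 3*I*w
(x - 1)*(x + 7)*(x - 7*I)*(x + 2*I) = x^4 + 6*x^3 - 5*I*x^3 + 7*x^2 - 30*I*x^2 + 84*x + 35*I*x - 98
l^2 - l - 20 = (l - 5)*(l + 4)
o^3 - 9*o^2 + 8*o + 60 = (o - 6)*(o - 5)*(o + 2)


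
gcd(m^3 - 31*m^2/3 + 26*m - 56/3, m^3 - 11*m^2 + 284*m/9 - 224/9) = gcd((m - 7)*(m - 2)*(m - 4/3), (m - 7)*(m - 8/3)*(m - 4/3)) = m^2 - 25*m/3 + 28/3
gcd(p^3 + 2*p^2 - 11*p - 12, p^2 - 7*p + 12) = p - 3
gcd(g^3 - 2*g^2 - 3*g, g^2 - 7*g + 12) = g - 3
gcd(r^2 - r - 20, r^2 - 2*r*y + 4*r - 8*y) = r + 4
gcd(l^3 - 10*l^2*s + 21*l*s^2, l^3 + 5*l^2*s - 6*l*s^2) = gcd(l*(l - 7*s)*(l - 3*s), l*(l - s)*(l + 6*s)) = l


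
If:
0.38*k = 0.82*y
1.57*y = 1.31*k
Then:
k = 0.00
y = 0.00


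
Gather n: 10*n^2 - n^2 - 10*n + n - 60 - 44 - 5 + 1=9*n^2 - 9*n - 108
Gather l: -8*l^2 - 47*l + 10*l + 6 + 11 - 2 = -8*l^2 - 37*l + 15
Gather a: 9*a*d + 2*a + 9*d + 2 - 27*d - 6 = a*(9*d + 2) - 18*d - 4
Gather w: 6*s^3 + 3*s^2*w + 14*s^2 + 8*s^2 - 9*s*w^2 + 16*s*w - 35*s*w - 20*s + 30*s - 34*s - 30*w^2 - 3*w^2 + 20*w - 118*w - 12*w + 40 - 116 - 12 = 6*s^3 + 22*s^2 - 24*s + w^2*(-9*s - 33) + w*(3*s^2 - 19*s - 110) - 88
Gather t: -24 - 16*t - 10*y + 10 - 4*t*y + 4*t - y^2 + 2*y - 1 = t*(-4*y - 12) - y^2 - 8*y - 15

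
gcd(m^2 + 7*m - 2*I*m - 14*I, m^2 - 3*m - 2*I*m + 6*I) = m - 2*I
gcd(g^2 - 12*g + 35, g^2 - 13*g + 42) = g - 7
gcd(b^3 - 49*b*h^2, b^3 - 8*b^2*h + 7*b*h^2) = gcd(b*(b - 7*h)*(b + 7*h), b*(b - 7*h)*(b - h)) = b^2 - 7*b*h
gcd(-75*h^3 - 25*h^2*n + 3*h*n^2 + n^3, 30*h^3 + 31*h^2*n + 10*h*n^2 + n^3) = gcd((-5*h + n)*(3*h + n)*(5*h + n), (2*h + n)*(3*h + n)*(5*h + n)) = 15*h^2 + 8*h*n + n^2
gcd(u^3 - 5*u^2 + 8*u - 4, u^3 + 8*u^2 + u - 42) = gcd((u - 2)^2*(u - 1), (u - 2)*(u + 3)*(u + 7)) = u - 2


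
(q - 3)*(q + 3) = q^2 - 9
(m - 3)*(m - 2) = m^2 - 5*m + 6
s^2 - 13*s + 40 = (s - 8)*(s - 5)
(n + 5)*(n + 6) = n^2 + 11*n + 30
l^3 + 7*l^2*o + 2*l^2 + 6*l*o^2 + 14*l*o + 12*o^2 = (l + 2)*(l + o)*(l + 6*o)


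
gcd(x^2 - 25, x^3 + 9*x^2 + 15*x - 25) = x + 5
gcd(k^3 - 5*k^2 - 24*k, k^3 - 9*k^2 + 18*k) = k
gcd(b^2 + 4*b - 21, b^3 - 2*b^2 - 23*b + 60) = b - 3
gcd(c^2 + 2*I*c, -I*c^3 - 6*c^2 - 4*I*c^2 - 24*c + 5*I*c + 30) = 1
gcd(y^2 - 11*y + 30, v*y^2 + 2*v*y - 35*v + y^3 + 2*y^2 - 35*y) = y - 5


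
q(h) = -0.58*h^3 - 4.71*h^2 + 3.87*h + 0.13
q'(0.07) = 3.20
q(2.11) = -18.12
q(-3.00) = -38.21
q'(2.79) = -35.96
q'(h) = -1.74*h^2 - 9.42*h + 3.87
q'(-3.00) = 16.47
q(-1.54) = -14.88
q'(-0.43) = 7.60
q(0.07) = 0.38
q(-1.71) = -17.36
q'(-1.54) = 14.25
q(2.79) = -38.33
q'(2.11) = -23.75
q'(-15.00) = -246.33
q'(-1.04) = 11.78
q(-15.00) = 839.83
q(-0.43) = -2.36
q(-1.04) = -8.34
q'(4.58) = -75.77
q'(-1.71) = 14.89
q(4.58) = -136.67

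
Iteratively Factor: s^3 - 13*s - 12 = (s - 4)*(s^2 + 4*s + 3) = (s - 4)*(s + 3)*(s + 1)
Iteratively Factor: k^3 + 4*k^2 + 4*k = (k)*(k^2 + 4*k + 4) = k*(k + 2)*(k + 2)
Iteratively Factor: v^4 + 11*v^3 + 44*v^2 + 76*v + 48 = (v + 2)*(v^3 + 9*v^2 + 26*v + 24) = (v + 2)*(v + 3)*(v^2 + 6*v + 8) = (v + 2)*(v + 3)*(v + 4)*(v + 2)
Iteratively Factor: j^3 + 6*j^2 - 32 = (j + 4)*(j^2 + 2*j - 8) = (j - 2)*(j + 4)*(j + 4)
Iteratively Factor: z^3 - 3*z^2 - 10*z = (z)*(z^2 - 3*z - 10) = z*(z - 5)*(z + 2)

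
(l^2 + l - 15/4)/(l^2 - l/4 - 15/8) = 2*(2*l + 5)/(4*l + 5)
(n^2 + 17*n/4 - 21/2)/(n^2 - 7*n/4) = (n + 6)/n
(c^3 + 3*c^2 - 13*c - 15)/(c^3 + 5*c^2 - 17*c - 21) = (c + 5)/(c + 7)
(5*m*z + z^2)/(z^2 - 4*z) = (5*m + z)/(z - 4)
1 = 1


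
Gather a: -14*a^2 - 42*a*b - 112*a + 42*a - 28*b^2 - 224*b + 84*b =-14*a^2 + a*(-42*b - 70) - 28*b^2 - 140*b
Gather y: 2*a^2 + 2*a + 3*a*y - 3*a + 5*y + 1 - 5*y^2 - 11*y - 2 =2*a^2 - a - 5*y^2 + y*(3*a - 6) - 1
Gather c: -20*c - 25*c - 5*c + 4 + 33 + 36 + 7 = 80 - 50*c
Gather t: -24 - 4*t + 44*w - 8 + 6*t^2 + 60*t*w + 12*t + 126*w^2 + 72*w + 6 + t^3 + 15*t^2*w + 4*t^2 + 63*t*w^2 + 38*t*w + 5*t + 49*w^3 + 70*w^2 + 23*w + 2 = t^3 + t^2*(15*w + 10) + t*(63*w^2 + 98*w + 13) + 49*w^3 + 196*w^2 + 139*w - 24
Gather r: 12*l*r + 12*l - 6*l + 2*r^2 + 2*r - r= 6*l + 2*r^2 + r*(12*l + 1)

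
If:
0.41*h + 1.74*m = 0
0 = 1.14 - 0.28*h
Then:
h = 4.07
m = -0.96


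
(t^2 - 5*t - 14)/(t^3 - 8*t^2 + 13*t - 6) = (t^2 - 5*t - 14)/(t^3 - 8*t^2 + 13*t - 6)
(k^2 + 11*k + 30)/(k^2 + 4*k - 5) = (k + 6)/(k - 1)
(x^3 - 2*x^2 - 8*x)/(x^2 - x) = (x^2 - 2*x - 8)/(x - 1)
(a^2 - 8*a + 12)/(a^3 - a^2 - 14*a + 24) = (a - 6)/(a^2 + a - 12)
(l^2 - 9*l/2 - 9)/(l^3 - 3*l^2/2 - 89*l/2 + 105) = (2*l + 3)/(2*l^2 + 9*l - 35)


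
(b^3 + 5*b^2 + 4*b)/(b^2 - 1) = b*(b + 4)/(b - 1)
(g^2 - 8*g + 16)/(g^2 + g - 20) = (g - 4)/(g + 5)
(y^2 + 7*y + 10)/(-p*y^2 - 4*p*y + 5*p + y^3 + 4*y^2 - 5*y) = (y + 2)/(-p*y + p + y^2 - y)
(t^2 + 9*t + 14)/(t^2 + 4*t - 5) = (t^2 + 9*t + 14)/(t^2 + 4*t - 5)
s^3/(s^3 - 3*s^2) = s/(s - 3)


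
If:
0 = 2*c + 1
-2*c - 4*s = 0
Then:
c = -1/2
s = 1/4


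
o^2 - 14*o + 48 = (o - 8)*(o - 6)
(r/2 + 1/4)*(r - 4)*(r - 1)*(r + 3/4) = r^4/2 - 15*r^3/8 - 15*r^2/16 + 25*r/16 + 3/4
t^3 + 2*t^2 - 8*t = t*(t - 2)*(t + 4)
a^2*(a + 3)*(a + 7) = a^4 + 10*a^3 + 21*a^2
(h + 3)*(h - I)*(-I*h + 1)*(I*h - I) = h^4 + 2*h^3 - 2*h^2 + 2*h - 3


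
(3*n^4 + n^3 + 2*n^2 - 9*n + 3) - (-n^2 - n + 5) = 3*n^4 + n^3 + 3*n^2 - 8*n - 2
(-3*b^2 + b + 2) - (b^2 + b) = 2 - 4*b^2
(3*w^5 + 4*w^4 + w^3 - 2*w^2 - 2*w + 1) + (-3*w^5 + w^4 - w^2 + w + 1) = 5*w^4 + w^3 - 3*w^2 - w + 2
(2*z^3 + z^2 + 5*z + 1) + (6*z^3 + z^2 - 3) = 8*z^3 + 2*z^2 + 5*z - 2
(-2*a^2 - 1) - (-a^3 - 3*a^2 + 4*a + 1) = a^3 + a^2 - 4*a - 2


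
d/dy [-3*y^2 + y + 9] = 1 - 6*y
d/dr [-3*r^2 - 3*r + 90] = -6*r - 3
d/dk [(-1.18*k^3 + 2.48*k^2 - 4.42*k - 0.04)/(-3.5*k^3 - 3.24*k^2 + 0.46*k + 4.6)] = (1.77635683940025e-15*k^5 + 12.5032*k^4 - 32.0256*k^3 - 29.884*k^2 + 22.5568*k - 20.3136)/(12.25*k^6 + 22.68*k^5 + 7.2776*k^4 - 35.1808*k^3 - 29.5964*k^2 + 4.232*k + 21.16)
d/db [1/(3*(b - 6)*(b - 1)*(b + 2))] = (-(b - 6)*(b - 1) - (b - 6)*(b + 2) - (b - 1)*(b + 2))/(3*(b - 6)^2*(b - 1)^2*(b + 2)^2)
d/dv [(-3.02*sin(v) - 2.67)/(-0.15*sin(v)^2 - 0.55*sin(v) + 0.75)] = (-0.801*sin(v) + 0.2265*cos(2*v) - 3.96)*cos(v)/(0.15*sin(v)^2 + 0.55*sin(v) - 0.75)^2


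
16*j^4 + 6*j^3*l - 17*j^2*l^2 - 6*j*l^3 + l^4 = (-8*j + l)*(-j + l)*(j + l)*(2*j + l)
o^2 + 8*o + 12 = (o + 2)*(o + 6)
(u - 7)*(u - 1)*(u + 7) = u^3 - u^2 - 49*u + 49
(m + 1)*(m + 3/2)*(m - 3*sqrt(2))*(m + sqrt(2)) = m^4 - 2*sqrt(2)*m^3 + 5*m^3/2 - 5*sqrt(2)*m^2 - 9*m^2/2 - 15*m - 3*sqrt(2)*m - 9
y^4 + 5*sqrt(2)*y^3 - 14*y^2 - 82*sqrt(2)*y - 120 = (y - 3*sqrt(2))*(y + sqrt(2))*(y + 2*sqrt(2))*(y + 5*sqrt(2))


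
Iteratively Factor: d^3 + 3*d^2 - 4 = (d + 2)*(d^2 + d - 2) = (d + 2)^2*(d - 1)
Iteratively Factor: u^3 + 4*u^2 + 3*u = (u)*(u^2 + 4*u + 3) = u*(u + 1)*(u + 3)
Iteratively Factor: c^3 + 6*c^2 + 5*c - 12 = (c + 3)*(c^2 + 3*c - 4) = (c + 3)*(c + 4)*(c - 1)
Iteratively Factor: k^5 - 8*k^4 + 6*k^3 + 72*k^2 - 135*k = (k - 3)*(k^4 - 5*k^3 - 9*k^2 + 45*k) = (k - 3)*(k + 3)*(k^3 - 8*k^2 + 15*k) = (k - 3)^2*(k + 3)*(k^2 - 5*k) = (k - 5)*(k - 3)^2*(k + 3)*(k)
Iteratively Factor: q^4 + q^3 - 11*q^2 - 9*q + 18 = (q + 2)*(q^3 - q^2 - 9*q + 9) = (q + 2)*(q + 3)*(q^2 - 4*q + 3) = (q - 3)*(q + 2)*(q + 3)*(q - 1)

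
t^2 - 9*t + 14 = (t - 7)*(t - 2)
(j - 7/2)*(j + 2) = j^2 - 3*j/2 - 7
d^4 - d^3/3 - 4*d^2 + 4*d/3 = d*(d - 2)*(d - 1/3)*(d + 2)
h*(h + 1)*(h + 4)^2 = h^4 + 9*h^3 + 24*h^2 + 16*h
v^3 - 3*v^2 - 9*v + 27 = (v - 3)^2*(v + 3)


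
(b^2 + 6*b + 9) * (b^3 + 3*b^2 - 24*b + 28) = b^5 + 9*b^4 + 3*b^3 - 89*b^2 - 48*b + 252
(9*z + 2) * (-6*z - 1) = -54*z^2 - 21*z - 2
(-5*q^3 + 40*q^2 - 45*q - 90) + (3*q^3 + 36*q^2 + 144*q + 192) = -2*q^3 + 76*q^2 + 99*q + 102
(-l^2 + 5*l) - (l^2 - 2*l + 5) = -2*l^2 + 7*l - 5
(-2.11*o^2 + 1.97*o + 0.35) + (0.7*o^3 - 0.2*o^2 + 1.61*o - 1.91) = 0.7*o^3 - 2.31*o^2 + 3.58*o - 1.56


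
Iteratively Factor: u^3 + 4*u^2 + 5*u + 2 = (u + 1)*(u^2 + 3*u + 2) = (u + 1)^2*(u + 2)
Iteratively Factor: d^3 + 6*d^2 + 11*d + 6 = (d + 3)*(d^2 + 3*d + 2) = (d + 2)*(d + 3)*(d + 1)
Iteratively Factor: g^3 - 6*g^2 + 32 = (g - 4)*(g^2 - 2*g - 8) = (g - 4)^2*(g + 2)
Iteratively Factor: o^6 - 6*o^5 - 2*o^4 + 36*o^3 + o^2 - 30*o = (o - 1)*(o^5 - 5*o^4 - 7*o^3 + 29*o^2 + 30*o) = (o - 3)*(o - 1)*(o^4 - 2*o^3 - 13*o^2 - 10*o) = o*(o - 3)*(o - 1)*(o^3 - 2*o^2 - 13*o - 10) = o*(o - 3)*(o - 1)*(o + 2)*(o^2 - 4*o - 5) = o*(o - 3)*(o - 1)*(o + 1)*(o + 2)*(o - 5)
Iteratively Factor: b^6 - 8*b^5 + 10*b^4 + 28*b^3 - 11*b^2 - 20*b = (b - 4)*(b^5 - 4*b^4 - 6*b^3 + 4*b^2 + 5*b) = (b - 4)*(b - 1)*(b^4 - 3*b^3 - 9*b^2 - 5*b) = (b - 4)*(b - 1)*(b + 1)*(b^3 - 4*b^2 - 5*b) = b*(b - 4)*(b - 1)*(b + 1)*(b^2 - 4*b - 5) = b*(b - 5)*(b - 4)*(b - 1)*(b + 1)*(b + 1)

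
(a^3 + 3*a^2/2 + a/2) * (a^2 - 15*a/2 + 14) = a^5 - 6*a^4 + 13*a^3/4 + 69*a^2/4 + 7*a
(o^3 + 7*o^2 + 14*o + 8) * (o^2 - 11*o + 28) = o^5 - 4*o^4 - 35*o^3 + 50*o^2 + 304*o + 224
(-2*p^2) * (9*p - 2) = -18*p^3 + 4*p^2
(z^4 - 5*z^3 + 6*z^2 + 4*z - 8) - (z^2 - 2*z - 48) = z^4 - 5*z^3 + 5*z^2 + 6*z + 40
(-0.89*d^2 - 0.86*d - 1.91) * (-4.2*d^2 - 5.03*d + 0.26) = 3.738*d^4 + 8.0887*d^3 + 12.1164*d^2 + 9.3837*d - 0.4966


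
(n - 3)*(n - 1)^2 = n^3 - 5*n^2 + 7*n - 3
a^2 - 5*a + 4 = (a - 4)*(a - 1)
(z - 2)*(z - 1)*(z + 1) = z^3 - 2*z^2 - z + 2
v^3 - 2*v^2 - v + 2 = (v - 2)*(v - 1)*(v + 1)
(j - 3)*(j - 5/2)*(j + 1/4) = j^3 - 21*j^2/4 + 49*j/8 + 15/8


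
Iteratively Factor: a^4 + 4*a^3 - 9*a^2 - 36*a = (a - 3)*(a^3 + 7*a^2 + 12*a) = a*(a - 3)*(a^2 + 7*a + 12) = a*(a - 3)*(a + 3)*(a + 4)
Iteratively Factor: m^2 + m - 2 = (m + 2)*(m - 1)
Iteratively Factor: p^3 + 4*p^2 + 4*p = (p)*(p^2 + 4*p + 4) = p*(p + 2)*(p + 2)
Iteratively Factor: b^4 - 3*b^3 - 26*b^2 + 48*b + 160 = (b - 4)*(b^3 + b^2 - 22*b - 40) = (b - 5)*(b - 4)*(b^2 + 6*b + 8) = (b - 5)*(b - 4)*(b + 2)*(b + 4)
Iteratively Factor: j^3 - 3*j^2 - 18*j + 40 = (j + 4)*(j^2 - 7*j + 10) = (j - 2)*(j + 4)*(j - 5)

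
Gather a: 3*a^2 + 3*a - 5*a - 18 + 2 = 3*a^2 - 2*a - 16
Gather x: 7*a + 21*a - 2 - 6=28*a - 8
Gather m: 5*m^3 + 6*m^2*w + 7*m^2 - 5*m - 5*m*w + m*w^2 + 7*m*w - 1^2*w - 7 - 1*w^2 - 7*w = 5*m^3 + m^2*(6*w + 7) + m*(w^2 + 2*w - 5) - w^2 - 8*w - 7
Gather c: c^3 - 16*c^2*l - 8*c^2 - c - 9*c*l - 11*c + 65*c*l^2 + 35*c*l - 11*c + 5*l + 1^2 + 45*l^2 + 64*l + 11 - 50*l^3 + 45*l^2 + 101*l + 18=c^3 + c^2*(-16*l - 8) + c*(65*l^2 + 26*l - 23) - 50*l^3 + 90*l^2 + 170*l + 30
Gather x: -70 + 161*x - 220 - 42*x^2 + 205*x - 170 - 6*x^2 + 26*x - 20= -48*x^2 + 392*x - 480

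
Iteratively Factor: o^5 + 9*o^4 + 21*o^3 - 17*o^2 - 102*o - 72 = (o - 2)*(o^4 + 11*o^3 + 43*o^2 + 69*o + 36) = (o - 2)*(o + 1)*(o^3 + 10*o^2 + 33*o + 36) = (o - 2)*(o + 1)*(o + 4)*(o^2 + 6*o + 9) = (o - 2)*(o + 1)*(o + 3)*(o + 4)*(o + 3)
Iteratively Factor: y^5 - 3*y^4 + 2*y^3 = (y)*(y^4 - 3*y^3 + 2*y^2) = y*(y - 2)*(y^3 - y^2) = y*(y - 2)*(y - 1)*(y^2) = y^2*(y - 2)*(y - 1)*(y)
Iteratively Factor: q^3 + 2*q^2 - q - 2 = (q - 1)*(q^2 + 3*q + 2) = (q - 1)*(q + 1)*(q + 2)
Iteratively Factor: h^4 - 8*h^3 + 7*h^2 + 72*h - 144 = (h - 4)*(h^3 - 4*h^2 - 9*h + 36) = (h - 4)*(h + 3)*(h^2 - 7*h + 12) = (h - 4)*(h - 3)*(h + 3)*(h - 4)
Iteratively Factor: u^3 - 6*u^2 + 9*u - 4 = (u - 1)*(u^2 - 5*u + 4) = (u - 1)^2*(u - 4)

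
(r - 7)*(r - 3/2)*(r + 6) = r^3 - 5*r^2/2 - 81*r/2 + 63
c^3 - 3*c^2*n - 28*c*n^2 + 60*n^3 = (c - 6*n)*(c - 2*n)*(c + 5*n)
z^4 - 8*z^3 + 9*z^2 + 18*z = z*(z - 6)*(z - 3)*(z + 1)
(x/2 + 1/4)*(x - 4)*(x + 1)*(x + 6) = x^4/2 + 7*x^3/4 - 41*x^2/4 - 35*x/2 - 6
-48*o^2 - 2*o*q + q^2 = (-8*o + q)*(6*o + q)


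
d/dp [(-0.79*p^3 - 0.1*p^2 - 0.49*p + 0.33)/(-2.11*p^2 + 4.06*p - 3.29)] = (1.6669*p^4 - 6.4148*p^3 + 6.3574*p^2 + 2.0506*p + 0.2723)/(4.4521*p^4 - 17.1332*p^3 + 30.3674*p^2 - 26.7148*p + 10.8241)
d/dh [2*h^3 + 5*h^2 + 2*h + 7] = 6*h^2 + 10*h + 2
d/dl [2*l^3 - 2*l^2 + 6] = 2*l*(3*l - 2)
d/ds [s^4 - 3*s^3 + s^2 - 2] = s*(4*s^2 - 9*s + 2)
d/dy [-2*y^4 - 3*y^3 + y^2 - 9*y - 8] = -8*y^3 - 9*y^2 + 2*y - 9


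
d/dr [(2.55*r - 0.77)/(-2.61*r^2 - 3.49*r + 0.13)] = (6.6555*r^2 - 4.0194*r - 2.3558)/(6.8121*r^4 + 18.2178*r^3 + 11.5015*r^2 - 0.9074*r + 0.0169)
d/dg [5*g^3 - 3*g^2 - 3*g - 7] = 15*g^2 - 6*g - 3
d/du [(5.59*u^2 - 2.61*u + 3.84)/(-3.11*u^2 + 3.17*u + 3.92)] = (9.6032*u^2 + 67.7104*u - 22.404)/(9.6721*u^4 - 19.7174*u^3 - 14.3335*u^2 + 24.8528*u + 15.3664)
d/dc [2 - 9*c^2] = -18*c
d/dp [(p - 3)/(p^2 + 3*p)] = (-p^2 + 6*p + 9)/(p^2*(p^2 + 6*p + 9))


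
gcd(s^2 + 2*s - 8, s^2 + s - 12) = s + 4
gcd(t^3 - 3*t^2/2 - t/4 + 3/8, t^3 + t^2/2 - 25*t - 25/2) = t + 1/2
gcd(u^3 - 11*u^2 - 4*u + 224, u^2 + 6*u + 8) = u + 4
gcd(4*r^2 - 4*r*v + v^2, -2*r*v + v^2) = 2*r - v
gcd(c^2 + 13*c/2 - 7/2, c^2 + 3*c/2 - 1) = c - 1/2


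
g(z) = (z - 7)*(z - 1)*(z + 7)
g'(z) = (z - 7)*(z - 1) + (z - 7)*(z + 7) + (z - 1)*(z + 7)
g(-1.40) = 112.90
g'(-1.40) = -40.32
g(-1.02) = 96.88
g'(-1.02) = -43.84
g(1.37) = -17.44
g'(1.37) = -46.11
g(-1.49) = 116.48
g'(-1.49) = -39.36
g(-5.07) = 141.40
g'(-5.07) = 38.25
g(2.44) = -61.99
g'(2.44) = -36.02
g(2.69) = -70.58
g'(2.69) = -32.67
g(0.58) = 20.44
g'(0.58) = -49.15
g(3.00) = -80.00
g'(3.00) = -28.00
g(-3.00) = 160.00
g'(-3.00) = -16.00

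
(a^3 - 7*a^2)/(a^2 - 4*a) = a*(a - 7)/(a - 4)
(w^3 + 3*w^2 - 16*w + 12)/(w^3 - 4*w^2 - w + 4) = (w^2 + 4*w - 12)/(w^2 - 3*w - 4)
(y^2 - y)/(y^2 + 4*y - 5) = y/(y + 5)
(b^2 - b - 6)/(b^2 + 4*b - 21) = (b + 2)/(b + 7)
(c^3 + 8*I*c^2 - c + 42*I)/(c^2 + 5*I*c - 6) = (c^2 + 5*I*c + 14)/(c + 2*I)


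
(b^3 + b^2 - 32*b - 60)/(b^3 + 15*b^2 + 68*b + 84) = (b^2 - b - 30)/(b^2 + 13*b + 42)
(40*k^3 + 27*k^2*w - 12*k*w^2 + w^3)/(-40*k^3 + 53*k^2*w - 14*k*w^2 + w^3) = (k + w)/(-k + w)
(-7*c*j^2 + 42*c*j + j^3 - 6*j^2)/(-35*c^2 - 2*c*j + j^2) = j*(j - 6)/(5*c + j)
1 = 1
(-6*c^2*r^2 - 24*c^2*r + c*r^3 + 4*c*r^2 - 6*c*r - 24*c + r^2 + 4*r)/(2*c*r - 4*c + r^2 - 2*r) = (-6*c^2*r^2 - 24*c^2*r + c*r^3 + 4*c*r^2 - 6*c*r - 24*c + r^2 + 4*r)/(2*c*r - 4*c + r^2 - 2*r)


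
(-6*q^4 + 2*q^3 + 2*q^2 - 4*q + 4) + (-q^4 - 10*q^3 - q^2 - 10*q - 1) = -7*q^4 - 8*q^3 + q^2 - 14*q + 3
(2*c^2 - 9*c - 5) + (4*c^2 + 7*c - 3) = 6*c^2 - 2*c - 8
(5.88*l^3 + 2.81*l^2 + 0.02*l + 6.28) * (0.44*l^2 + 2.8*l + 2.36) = 2.5872*l^5 + 17.7004*l^4 + 21.7536*l^3 + 9.4508*l^2 + 17.6312*l + 14.8208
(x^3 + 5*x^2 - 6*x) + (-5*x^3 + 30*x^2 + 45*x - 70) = -4*x^3 + 35*x^2 + 39*x - 70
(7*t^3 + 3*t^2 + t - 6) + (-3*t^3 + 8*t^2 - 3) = 4*t^3 + 11*t^2 + t - 9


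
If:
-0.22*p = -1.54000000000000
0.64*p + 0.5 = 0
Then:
No Solution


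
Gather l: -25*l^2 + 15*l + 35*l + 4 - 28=-25*l^2 + 50*l - 24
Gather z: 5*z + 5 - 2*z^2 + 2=-2*z^2 + 5*z + 7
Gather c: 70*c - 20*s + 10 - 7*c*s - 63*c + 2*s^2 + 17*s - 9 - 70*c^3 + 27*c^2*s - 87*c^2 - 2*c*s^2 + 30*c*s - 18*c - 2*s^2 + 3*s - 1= -70*c^3 + c^2*(27*s - 87) + c*(-2*s^2 + 23*s - 11)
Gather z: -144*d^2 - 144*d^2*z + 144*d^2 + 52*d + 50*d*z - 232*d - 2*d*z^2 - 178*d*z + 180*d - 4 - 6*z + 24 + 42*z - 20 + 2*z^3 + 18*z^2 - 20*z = 2*z^3 + z^2*(18 - 2*d) + z*(-144*d^2 - 128*d + 16)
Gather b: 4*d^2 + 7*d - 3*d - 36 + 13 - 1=4*d^2 + 4*d - 24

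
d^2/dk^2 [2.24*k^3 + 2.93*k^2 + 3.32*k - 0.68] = 13.44*k + 5.86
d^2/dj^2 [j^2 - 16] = 2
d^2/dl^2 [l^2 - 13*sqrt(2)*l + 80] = 2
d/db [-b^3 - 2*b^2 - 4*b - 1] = -3*b^2 - 4*b - 4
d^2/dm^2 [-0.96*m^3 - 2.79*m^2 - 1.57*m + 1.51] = -5.76*m - 5.58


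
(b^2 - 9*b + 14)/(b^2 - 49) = (b - 2)/(b + 7)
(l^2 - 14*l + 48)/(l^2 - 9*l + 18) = (l - 8)/(l - 3)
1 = 1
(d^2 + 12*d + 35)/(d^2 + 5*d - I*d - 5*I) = (d + 7)/(d - I)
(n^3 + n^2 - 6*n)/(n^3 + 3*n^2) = (n - 2)/n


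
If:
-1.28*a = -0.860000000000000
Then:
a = 0.67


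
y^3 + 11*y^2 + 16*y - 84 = (y - 2)*(y + 6)*(y + 7)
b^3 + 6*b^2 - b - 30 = (b - 2)*(b + 3)*(b + 5)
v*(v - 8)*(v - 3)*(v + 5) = v^4 - 6*v^3 - 31*v^2 + 120*v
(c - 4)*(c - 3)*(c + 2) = c^3 - 5*c^2 - 2*c + 24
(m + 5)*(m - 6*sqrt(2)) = m^2 - 6*sqrt(2)*m + 5*m - 30*sqrt(2)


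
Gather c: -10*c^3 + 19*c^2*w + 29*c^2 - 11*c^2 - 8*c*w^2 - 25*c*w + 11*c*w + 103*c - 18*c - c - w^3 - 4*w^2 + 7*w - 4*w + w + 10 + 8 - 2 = -10*c^3 + c^2*(19*w + 18) + c*(-8*w^2 - 14*w + 84) - w^3 - 4*w^2 + 4*w + 16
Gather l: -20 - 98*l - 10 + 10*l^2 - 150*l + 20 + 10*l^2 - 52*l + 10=20*l^2 - 300*l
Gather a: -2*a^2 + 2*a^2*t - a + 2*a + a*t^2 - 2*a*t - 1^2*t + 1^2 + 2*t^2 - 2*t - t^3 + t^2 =a^2*(2*t - 2) + a*(t^2 - 2*t + 1) - t^3 + 3*t^2 - 3*t + 1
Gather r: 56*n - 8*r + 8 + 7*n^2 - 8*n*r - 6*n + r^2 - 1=7*n^2 + 50*n + r^2 + r*(-8*n - 8) + 7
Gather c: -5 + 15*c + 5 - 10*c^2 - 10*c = -10*c^2 + 5*c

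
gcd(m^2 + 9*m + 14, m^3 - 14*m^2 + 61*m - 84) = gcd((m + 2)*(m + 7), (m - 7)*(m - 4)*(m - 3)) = 1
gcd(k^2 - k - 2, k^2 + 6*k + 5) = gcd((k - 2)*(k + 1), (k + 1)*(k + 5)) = k + 1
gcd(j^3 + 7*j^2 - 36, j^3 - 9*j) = j + 3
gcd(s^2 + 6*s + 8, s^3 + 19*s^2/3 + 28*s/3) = s + 4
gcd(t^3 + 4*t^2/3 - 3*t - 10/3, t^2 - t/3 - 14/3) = t + 2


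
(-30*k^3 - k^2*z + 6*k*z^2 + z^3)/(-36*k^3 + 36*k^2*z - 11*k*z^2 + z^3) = (15*k^2 + 8*k*z + z^2)/(18*k^2 - 9*k*z + z^2)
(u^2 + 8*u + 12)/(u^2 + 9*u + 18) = (u + 2)/(u + 3)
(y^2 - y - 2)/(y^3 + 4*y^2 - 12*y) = (y + 1)/(y*(y + 6))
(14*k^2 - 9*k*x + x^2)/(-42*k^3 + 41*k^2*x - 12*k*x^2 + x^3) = 1/(-3*k + x)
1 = 1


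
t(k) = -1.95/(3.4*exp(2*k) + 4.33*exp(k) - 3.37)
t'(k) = -1.95*(-6.8*exp(2*k) - 4.33*exp(k))/(3.4*exp(2*k) + 4.33*exp(k) - 3.37)^2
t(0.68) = -0.11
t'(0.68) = 0.20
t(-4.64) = 0.59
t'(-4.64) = 0.01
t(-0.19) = -0.77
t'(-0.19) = 2.50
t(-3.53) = 0.60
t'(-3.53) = 0.02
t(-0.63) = 19.61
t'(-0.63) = 834.91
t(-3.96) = 0.59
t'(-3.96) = 0.02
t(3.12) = -0.00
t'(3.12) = 0.00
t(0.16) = -0.30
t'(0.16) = 0.69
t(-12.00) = 0.58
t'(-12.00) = 0.00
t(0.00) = -0.45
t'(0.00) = 1.14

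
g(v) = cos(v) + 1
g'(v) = -sin(v)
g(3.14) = 0.00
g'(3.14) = -0.00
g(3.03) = 0.01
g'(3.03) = -0.11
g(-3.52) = 0.07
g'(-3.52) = -0.37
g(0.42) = 1.91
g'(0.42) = -0.41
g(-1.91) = 0.67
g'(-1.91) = 0.94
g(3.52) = 0.07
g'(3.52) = 0.37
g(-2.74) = 0.08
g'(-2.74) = 0.39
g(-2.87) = 0.04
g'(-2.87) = 0.27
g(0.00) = 2.00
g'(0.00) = 0.00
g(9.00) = 0.09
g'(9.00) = -0.41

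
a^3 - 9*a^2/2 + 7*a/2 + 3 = (a - 3)*(a - 2)*(a + 1/2)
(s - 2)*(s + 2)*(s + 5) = s^3 + 5*s^2 - 4*s - 20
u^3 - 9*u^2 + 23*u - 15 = (u - 5)*(u - 3)*(u - 1)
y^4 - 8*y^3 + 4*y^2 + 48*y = y*(y - 6)*(y - 4)*(y + 2)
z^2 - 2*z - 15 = (z - 5)*(z + 3)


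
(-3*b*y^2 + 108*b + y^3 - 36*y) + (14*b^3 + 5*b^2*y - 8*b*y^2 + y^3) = 14*b^3 + 5*b^2*y - 11*b*y^2 + 108*b + 2*y^3 - 36*y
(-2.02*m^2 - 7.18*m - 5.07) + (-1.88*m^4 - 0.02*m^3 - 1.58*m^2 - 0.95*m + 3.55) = -1.88*m^4 - 0.02*m^3 - 3.6*m^2 - 8.13*m - 1.52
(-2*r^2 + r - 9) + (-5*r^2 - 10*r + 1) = -7*r^2 - 9*r - 8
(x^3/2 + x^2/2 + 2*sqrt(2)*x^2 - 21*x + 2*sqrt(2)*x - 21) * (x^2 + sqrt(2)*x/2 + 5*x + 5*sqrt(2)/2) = x^5/2 + 3*x^4 + 9*sqrt(2)*x^4/4 - 33*x^3/2 + 27*sqrt(2)*x^3/2 - 114*x^2 + 3*sqrt(2)*x^2/4 - 95*x - 63*sqrt(2)*x - 105*sqrt(2)/2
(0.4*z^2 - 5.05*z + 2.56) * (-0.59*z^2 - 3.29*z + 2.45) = -0.236*z^4 + 1.6635*z^3 + 16.0841*z^2 - 20.7949*z + 6.272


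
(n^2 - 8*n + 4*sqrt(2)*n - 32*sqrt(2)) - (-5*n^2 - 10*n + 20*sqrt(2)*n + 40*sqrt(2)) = 6*n^2 - 16*sqrt(2)*n + 2*n - 72*sqrt(2)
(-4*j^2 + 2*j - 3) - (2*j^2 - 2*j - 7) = -6*j^2 + 4*j + 4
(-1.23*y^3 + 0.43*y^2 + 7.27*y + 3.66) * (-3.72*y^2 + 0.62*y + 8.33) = 4.5756*y^5 - 2.3622*y^4 - 37.0237*y^3 - 5.5259*y^2 + 62.8283*y + 30.4878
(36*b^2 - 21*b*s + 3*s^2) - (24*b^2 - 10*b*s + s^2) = 12*b^2 - 11*b*s + 2*s^2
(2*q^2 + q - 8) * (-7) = -14*q^2 - 7*q + 56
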